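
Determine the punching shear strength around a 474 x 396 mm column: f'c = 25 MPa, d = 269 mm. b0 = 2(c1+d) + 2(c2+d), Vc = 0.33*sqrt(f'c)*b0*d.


b0 = 2*(474 + 269) + 2*(396 + 269) = 2816 mm
Vc = 0.33 * sqrt(25) * 2816 * 269 / 1000
= 1249.88 kN

1249.88


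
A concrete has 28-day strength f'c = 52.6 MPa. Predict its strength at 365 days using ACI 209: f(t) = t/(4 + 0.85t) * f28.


f(365) = 365 / (4 + 0.85 * 365) * 52.6
= 365 / 314.25 * 52.6
= 61.09 MPa

61.09


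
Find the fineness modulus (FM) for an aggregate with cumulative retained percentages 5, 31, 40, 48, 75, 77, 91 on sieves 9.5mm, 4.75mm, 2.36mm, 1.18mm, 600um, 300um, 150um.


FM = sum(cumulative % retained) / 100
= 367 / 100
= 3.67

3.67


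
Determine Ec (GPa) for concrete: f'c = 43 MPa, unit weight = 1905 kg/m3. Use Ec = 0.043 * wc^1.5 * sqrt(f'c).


Ec = 0.043 * 1905^1.5 * sqrt(43) / 1000
= 23.44 GPa

23.44


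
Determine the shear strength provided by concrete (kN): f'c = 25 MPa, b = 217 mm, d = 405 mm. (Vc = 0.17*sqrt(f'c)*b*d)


Vc = 0.17 * sqrt(25) * 217 * 405 / 1000
= 74.7 kN

74.7


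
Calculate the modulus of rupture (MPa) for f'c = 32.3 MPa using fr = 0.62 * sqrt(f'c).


fr = 0.62 * sqrt(32.3)
= 3.524 MPa

3.524


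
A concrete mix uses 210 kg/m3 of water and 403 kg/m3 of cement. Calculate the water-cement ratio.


w/c = water / cement
w/c = 210 / 403 = 0.521

0.521


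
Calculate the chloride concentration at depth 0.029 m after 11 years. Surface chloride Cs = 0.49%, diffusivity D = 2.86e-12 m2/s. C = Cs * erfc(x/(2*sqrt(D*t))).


t_seconds = 11 * 365.25 * 24 * 3600 = 347133600.0 s
arg = 0.029 / (2 * sqrt(2.86e-12 * 347133600.0))
= 0.4602
erfc(0.4602) = 0.5152
C = 0.49 * 0.5152 = 0.2524%

0.2524


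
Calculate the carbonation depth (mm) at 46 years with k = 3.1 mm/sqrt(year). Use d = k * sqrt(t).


depth = k * sqrt(t)
= 3.1 * sqrt(46)
= 21.03 mm

21.03


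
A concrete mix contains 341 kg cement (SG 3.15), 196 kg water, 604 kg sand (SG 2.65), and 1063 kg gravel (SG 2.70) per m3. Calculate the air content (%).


Vol cement = 341 / (3.15 * 1000) = 0.108254 m3
Vol water = 196 / 1000 = 0.196 m3
Vol sand = 604 / (2.65 * 1000) = 0.227925 m3
Vol gravel = 1063 / (2.70 * 1000) = 0.393704 m3
Total solid + water volume = 0.925882 m3
Air = (1 - 0.925882) * 100 = 7.41%

7.41


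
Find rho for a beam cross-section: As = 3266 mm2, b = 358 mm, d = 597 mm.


rho = As / (b * d)
= 3266 / (358 * 597)
= 0.0153

0.0153


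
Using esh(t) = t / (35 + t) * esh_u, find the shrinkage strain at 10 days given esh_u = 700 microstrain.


esh(10) = 10 / (35 + 10) * 700
= 10 / 45 * 700
= 155.6 microstrain

155.6


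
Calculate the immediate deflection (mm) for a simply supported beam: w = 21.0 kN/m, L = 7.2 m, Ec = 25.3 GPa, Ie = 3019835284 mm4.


Convert: L = 7.2 m = 7200 mm, Ec = 25.3 GPa = 25300 MPa
delta = 5 * 21.0 * 7200^4 / (384 * 25300 * 3019835284)
= 9.62 mm

9.62


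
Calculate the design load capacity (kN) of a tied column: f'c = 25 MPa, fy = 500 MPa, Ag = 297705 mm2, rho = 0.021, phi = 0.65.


Ast = rho * Ag = 0.021 * 297705 = 6251.805 mm2
phi*Pn = 0.65 * 0.80 * (0.85 * 25 * (297705 - 6251.805) + 500 * 6251.805) / 1000
= 4846.03 kN

4846.03


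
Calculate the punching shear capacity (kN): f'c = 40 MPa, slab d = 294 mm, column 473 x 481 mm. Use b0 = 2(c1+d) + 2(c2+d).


b0 = 2*(473 + 294) + 2*(481 + 294) = 3084 mm
Vc = 0.33 * sqrt(40) * 3084 * 294 / 1000
= 1892.37 kN

1892.37


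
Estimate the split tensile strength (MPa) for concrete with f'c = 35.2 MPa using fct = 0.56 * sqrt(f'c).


fct = 0.56 * sqrt(35.2)
= 0.56 * 5.933
= 3.322 MPa

3.322


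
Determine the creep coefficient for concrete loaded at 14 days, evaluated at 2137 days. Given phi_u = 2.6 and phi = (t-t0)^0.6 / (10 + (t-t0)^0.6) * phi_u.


dt = 2137 - 14 = 2123
phi = 2123^0.6 / (10 + 2123^0.6) * 2.6
= 2.362

2.362


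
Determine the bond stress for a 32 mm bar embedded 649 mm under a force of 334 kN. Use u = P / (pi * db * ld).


u = P / (pi * db * ld)
= 334 * 1000 / (pi * 32 * 649)
= 5.119 MPa

5.119


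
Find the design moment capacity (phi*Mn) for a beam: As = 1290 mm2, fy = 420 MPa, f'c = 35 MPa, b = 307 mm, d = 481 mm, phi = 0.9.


a = As * fy / (0.85 * f'c * b)
= 1290 * 420 / (0.85 * 35 * 307)
= 59.3217 mm
Mn = As * fy * (d - a/2) / 10^6
= 244.5355 kN-m
phi*Mn = 0.9 * 244.5355 = 220.08 kN-m

220.08


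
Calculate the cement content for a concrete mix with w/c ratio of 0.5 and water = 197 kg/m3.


Cement = water / (w/c)
= 197 / 0.5
= 394.0 kg/m3

394.0


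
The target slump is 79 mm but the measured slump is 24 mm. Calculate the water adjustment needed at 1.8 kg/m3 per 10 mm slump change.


Difference = 79 - 24 = 55 mm
Water adjustment = 55 * 1.8 / 10 = 9.9 kg/m3

9.9


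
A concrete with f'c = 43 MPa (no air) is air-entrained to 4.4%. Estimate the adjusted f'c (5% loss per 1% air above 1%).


Strength loss = (4.4 - 1) * 5 = 17.0%
f'c = 43 * (1 - 17.0/100)
= 35.69 MPa

35.69


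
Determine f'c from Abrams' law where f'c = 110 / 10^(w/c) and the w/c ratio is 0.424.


f'c = 110 / 10^0.424
= 110 / 2.655
= 41.44 MPa

41.44


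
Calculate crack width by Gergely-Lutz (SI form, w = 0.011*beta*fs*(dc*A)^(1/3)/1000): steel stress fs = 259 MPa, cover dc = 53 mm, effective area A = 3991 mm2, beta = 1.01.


w = 0.011 * beta * fs * (dc * A)^(1/3) / 1000
= 0.011 * 1.01 * 259 * (53 * 3991)^(1/3) / 1000
= 0.171 mm

0.171


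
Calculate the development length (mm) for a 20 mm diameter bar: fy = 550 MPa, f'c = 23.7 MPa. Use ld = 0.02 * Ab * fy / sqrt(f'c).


Ab = pi * 20^2 / 4 = 314.159 mm2
ld = 0.02 * 314.159 * 550 / sqrt(23.7)
= 709.9 mm

709.9


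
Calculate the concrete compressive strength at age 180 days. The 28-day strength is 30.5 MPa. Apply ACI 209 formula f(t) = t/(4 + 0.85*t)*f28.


f(180) = 180 / (4 + 0.85 * 180) * 30.5
= 180 / 157.0 * 30.5
= 34.97 MPa

34.97


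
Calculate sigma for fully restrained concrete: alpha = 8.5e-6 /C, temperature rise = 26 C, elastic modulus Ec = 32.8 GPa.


sigma = alpha * dT * Ec
= 8.5e-6 * 26 * 32.8 * 1000
= 7.249 MPa

7.249


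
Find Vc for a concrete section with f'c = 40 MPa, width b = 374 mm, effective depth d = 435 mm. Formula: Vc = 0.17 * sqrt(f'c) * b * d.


Vc = 0.17 * sqrt(40) * 374 * 435 / 1000
= 174.92 kN

174.92


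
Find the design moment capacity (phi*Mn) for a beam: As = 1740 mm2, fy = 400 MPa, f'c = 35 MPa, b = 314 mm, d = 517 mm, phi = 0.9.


a = As * fy / (0.85 * f'c * b)
= 1740 * 400 / (0.85 * 35 * 314)
= 74.5062 mm
Mn = As * fy * (d - a/2) / 10^6
= 333.9038 kN-m
phi*Mn = 0.9 * 333.9038 = 300.51 kN-m

300.51


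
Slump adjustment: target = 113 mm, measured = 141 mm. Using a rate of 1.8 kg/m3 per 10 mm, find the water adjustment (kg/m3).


Difference = 113 - 141 = -28 mm
Water adjustment = -28 * 1.8 / 10 = -5.0 kg/m3

-5.0


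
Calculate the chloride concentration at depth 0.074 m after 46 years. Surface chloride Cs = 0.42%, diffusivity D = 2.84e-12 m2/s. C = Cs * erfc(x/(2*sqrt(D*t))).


t_seconds = 46 * 365.25 * 24 * 3600 = 1451649600.0 s
arg = 0.074 / (2 * sqrt(2.84e-12 * 1451649600.0))
= 0.5763
erfc(0.5763) = 0.4151
C = 0.42 * 0.4151 = 0.1743%

0.1743


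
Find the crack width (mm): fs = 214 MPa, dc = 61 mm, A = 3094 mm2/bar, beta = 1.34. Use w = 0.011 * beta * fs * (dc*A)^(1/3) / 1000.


w = 0.011 * beta * fs * (dc * A)^(1/3) / 1000
= 0.011 * 1.34 * 214 * (61 * 3094)^(1/3) / 1000
= 0.181 mm

0.181


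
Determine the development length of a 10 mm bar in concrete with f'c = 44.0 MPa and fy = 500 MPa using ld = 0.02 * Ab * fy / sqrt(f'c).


Ab = pi * 10^2 / 4 = 78.54 mm2
ld = 0.02 * 78.54 * 500 / sqrt(44.0)
= 118.4 mm

118.4


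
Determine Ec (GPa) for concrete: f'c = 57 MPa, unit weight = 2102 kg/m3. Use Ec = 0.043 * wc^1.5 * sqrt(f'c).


Ec = 0.043 * 2102^1.5 * sqrt(57) / 1000
= 31.29 GPa

31.29


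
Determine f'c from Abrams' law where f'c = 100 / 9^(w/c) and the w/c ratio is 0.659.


f'c = 100 / 9^0.659
= 100 / 4.254
= 23.5 MPa

23.5


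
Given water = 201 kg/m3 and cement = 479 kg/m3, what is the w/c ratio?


w/c = water / cement
w/c = 201 / 479 = 0.42

0.42


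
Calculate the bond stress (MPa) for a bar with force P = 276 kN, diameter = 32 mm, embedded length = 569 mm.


u = P / (pi * db * ld)
= 276 * 1000 / (pi * 32 * 569)
= 4.825 MPa

4.825


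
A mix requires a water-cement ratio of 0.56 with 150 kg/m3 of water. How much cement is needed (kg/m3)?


Cement = water / (w/c)
= 150 / 0.56
= 267.9 kg/m3

267.9


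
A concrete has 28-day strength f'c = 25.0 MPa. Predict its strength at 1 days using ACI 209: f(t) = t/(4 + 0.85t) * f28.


f(1) = 1 / (4 + 0.85 * 1) * 25.0
= 1 / 4.85 * 25.0
= 5.15 MPa

5.15


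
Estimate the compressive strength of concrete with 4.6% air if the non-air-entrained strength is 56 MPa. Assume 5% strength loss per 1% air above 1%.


Strength loss = (4.6 - 1) * 5 = 18.0%
f'c = 56 * (1 - 18.0/100)
= 45.92 MPa

45.92


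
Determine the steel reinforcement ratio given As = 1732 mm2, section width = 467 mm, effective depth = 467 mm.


rho = As / (b * d)
= 1732 / (467 * 467)
= 0.0079

0.0079


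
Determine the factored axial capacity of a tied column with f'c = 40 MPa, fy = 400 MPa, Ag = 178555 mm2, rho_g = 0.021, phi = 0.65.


Ast = rho * Ag = 0.021 * 178555 = 3749.655 mm2
phi*Pn = 0.65 * 0.80 * (0.85 * 40 * (178555 - 3749.655) + 400 * 3749.655) / 1000
= 3870.49 kN

3870.49


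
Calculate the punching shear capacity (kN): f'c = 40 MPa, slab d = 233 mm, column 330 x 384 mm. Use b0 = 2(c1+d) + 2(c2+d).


b0 = 2*(330 + 233) + 2*(384 + 233) = 2360 mm
Vc = 0.33 * sqrt(40) * 2360 * 233 / 1000
= 1147.66 kN

1147.66


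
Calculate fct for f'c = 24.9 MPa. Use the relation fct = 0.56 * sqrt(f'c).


fct = 0.56 * sqrt(24.9)
= 0.56 * 4.99
= 2.794 MPa

2.794


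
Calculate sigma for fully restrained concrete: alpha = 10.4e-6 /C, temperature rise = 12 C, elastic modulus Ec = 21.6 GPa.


sigma = alpha * dT * Ec
= 10.4e-6 * 12 * 21.6 * 1000
= 2.696 MPa

2.696


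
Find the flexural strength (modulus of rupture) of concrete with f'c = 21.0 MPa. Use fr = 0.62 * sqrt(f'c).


fr = 0.62 * sqrt(21.0)
= 2.841 MPa

2.841


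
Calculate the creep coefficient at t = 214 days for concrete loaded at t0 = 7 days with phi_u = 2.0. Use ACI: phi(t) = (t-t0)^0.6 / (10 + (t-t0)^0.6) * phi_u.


dt = 214 - 7 = 207
phi = 207^0.6 / (10 + 207^0.6) * 2.0
= 1.421

1.421


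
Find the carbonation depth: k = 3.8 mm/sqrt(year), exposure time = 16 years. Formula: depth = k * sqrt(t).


depth = k * sqrt(t)
= 3.8 * sqrt(16)
= 15.2 mm

15.2


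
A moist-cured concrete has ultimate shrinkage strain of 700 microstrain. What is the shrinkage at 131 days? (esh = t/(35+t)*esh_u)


esh(131) = 131 / (35 + 131) * 700
= 131 / 166 * 700
= 552.4 microstrain

552.4


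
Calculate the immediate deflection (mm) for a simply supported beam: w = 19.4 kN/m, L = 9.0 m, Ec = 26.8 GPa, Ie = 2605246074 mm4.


Convert: L = 9.0 m = 9000 mm, Ec = 26.8 GPa = 26800 MPa
delta = 5 * 19.4 * 9000^4 / (384 * 26800 * 2605246074)
= 23.74 mm

23.74


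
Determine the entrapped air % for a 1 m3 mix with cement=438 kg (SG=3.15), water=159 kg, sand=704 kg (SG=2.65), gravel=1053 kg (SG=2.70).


Vol cement = 438 / (3.15 * 1000) = 0.139048 m3
Vol water = 159 / 1000 = 0.159 m3
Vol sand = 704 / (2.65 * 1000) = 0.26566 m3
Vol gravel = 1053 / (2.70 * 1000) = 0.39 m3
Total solid + water volume = 0.953708 m3
Air = (1 - 0.953708) * 100 = 4.63%

4.63


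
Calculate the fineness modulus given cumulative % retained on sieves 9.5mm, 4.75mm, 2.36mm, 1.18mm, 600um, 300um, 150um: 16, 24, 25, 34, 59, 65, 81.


FM = sum(cumulative % retained) / 100
= 304 / 100
= 3.04

3.04


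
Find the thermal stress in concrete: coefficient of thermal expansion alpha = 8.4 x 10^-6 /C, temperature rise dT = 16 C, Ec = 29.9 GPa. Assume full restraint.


sigma = alpha * dT * Ec
= 8.4e-6 * 16 * 29.9 * 1000
= 4.019 MPa

4.019


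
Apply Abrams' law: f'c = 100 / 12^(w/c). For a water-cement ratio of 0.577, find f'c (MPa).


f'c = 100 / 12^0.577
= 100 / 4.195
= 23.84 MPa

23.84


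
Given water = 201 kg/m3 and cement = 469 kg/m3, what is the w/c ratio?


w/c = water / cement
w/c = 201 / 469 = 0.429

0.429


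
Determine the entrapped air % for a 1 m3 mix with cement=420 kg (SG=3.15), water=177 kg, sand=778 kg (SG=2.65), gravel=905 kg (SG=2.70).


Vol cement = 420 / (3.15 * 1000) = 0.133333 m3
Vol water = 177 / 1000 = 0.177 m3
Vol sand = 778 / (2.65 * 1000) = 0.293585 m3
Vol gravel = 905 / (2.70 * 1000) = 0.335185 m3
Total solid + water volume = 0.939103 m3
Air = (1 - 0.939103) * 100 = 6.09%

6.09


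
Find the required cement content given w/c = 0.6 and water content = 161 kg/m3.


Cement = water / (w/c)
= 161 / 0.6
= 268.3 kg/m3

268.3


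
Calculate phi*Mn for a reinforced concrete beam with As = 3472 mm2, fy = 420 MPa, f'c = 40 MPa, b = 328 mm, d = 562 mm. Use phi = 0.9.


a = As * fy / (0.85 * f'c * b)
= 3472 * 420 / (0.85 * 40 * 328)
= 130.7604 mm
Mn = As * fy * (d - a/2) / 10^6
= 724.1909 kN-m
phi*Mn = 0.9 * 724.1909 = 651.77 kN-m

651.77


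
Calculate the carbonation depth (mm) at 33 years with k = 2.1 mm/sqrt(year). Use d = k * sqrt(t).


depth = k * sqrt(t)
= 2.1 * sqrt(33)
= 12.06 mm

12.06


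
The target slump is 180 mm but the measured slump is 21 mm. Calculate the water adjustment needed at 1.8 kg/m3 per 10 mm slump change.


Difference = 180 - 21 = 159 mm
Water adjustment = 159 * 1.8 / 10 = 28.6 kg/m3

28.6


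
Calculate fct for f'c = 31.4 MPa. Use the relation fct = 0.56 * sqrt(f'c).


fct = 0.56 * sqrt(31.4)
= 0.56 * 5.604
= 3.138 MPa

3.138


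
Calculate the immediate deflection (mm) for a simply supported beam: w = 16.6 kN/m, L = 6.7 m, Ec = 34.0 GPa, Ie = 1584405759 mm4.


Convert: L = 6.7 m = 6700 mm, Ec = 34.0 GPa = 34000 MPa
delta = 5 * 16.6 * 6700^4 / (384 * 34000 * 1584405759)
= 8.09 mm

8.09


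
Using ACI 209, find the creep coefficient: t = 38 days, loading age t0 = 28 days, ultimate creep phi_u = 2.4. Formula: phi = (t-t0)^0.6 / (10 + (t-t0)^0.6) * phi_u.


dt = 38 - 28 = 10
phi = 10^0.6 / (10 + 10^0.6) * 2.4
= 0.683

0.683


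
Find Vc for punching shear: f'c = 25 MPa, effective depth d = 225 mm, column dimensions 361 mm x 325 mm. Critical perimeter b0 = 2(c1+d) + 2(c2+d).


b0 = 2*(361 + 225) + 2*(325 + 225) = 2272 mm
Vc = 0.33 * sqrt(25) * 2272 * 225 / 1000
= 843.48 kN

843.48


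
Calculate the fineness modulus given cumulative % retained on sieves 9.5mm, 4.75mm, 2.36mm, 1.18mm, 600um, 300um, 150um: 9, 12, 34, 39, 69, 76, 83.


FM = sum(cumulative % retained) / 100
= 322 / 100
= 3.22

3.22


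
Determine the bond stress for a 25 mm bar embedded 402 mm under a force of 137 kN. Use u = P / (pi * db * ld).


u = P / (pi * db * ld)
= 137 * 1000 / (pi * 25 * 402)
= 4.339 MPa

4.339


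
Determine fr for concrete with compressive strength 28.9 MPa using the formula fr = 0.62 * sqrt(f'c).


fr = 0.62 * sqrt(28.9)
= 3.333 MPa

3.333


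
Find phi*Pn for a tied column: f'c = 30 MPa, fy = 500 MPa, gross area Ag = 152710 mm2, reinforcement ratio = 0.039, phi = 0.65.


Ast = rho * Ag = 0.039 * 152710 = 5955.69 mm2
phi*Pn = 0.65 * 0.80 * (0.85 * 30 * (152710 - 5955.69) + 500 * 5955.69) / 1000
= 3494.44 kN

3494.44


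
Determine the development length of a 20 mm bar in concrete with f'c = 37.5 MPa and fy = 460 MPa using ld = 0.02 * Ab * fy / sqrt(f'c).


Ab = pi * 20^2 / 4 = 314.159 mm2
ld = 0.02 * 314.159 * 460 / sqrt(37.5)
= 472.0 mm

472.0


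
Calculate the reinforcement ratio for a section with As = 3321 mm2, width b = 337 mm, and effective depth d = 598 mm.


rho = As / (b * d)
= 3321 / (337 * 598)
= 0.0165

0.0165


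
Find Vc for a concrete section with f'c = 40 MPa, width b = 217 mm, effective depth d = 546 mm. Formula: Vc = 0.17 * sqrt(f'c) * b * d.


Vc = 0.17 * sqrt(40) * 217 * 546 / 1000
= 127.39 kN

127.39


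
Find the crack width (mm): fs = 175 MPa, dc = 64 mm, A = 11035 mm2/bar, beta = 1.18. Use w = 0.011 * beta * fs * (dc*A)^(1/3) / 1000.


w = 0.011 * beta * fs * (dc * A)^(1/3) / 1000
= 0.011 * 1.18 * 175 * (64 * 11035)^(1/3) / 1000
= 0.202 mm

0.202


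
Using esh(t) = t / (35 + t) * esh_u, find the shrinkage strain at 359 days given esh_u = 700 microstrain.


esh(359) = 359 / (35 + 359) * 700
= 359 / 394 * 700
= 637.8 microstrain

637.8


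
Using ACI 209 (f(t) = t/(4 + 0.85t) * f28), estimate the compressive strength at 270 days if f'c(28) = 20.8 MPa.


f(270) = 270 / (4 + 0.85 * 270) * 20.8
= 270 / 233.5 * 20.8
= 24.05 MPa

24.05


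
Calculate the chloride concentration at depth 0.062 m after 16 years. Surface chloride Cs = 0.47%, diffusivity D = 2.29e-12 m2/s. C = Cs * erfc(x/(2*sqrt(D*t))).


t_seconds = 16 * 365.25 * 24 * 3600 = 504921600.0 s
arg = 0.062 / (2 * sqrt(2.29e-12 * 504921600.0))
= 0.9117
erfc(0.9117) = 0.1973
C = 0.47 * 0.1973 = 0.0927%

0.0927


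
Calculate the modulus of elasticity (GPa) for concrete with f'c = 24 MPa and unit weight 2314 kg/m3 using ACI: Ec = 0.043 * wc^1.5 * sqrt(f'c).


Ec = 0.043 * 2314^1.5 * sqrt(24) / 1000
= 23.45 GPa

23.45


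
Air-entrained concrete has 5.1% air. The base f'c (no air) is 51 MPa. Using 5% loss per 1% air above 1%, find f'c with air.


Strength loss = (5.1 - 1) * 5 = 20.5%
f'c = 51 * (1 - 20.5/100)
= 40.55 MPa

40.55


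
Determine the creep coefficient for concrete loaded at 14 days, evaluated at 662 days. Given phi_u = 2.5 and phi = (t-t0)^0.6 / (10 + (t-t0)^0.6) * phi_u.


dt = 662 - 14 = 648
phi = 648^0.6 / (10 + 648^0.6) * 2.5
= 2.074

2.074


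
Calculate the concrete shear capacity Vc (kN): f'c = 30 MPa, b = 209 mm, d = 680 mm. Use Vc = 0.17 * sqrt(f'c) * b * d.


Vc = 0.17 * sqrt(30) * 209 * 680 / 1000
= 132.33 kN

132.33


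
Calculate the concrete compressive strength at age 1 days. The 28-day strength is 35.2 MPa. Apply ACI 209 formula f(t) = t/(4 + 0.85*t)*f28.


f(1) = 1 / (4 + 0.85 * 1) * 35.2
= 1 / 4.85 * 35.2
= 7.26 MPa

7.26


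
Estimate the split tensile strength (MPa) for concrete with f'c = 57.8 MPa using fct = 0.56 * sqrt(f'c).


fct = 0.56 * sqrt(57.8)
= 0.56 * 7.603
= 4.257 MPa

4.257


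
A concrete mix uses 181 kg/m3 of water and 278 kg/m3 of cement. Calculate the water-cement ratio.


w/c = water / cement
w/c = 181 / 278 = 0.651

0.651


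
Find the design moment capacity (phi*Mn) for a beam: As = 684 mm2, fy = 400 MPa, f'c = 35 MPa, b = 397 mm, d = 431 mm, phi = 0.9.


a = As * fy / (0.85 * f'c * b)
= 684 * 400 / (0.85 * 35 * 397)
= 23.1653 mm
Mn = As * fy * (d - a/2) / 10^6
= 114.7526 kN-m
phi*Mn = 0.9 * 114.7526 = 103.28 kN-m

103.28


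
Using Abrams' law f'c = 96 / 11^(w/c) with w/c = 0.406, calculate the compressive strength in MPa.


f'c = 96 / 11^0.406
= 96 / 2.647
= 36.26 MPa

36.26


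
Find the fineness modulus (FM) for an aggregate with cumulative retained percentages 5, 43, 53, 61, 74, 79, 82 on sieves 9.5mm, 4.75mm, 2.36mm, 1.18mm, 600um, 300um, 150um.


FM = sum(cumulative % retained) / 100
= 397 / 100
= 3.97

3.97


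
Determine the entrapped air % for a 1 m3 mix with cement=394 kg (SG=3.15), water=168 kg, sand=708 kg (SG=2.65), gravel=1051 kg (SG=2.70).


Vol cement = 394 / (3.15 * 1000) = 0.125079 m3
Vol water = 168 / 1000 = 0.168 m3
Vol sand = 708 / (2.65 * 1000) = 0.26717 m3
Vol gravel = 1051 / (2.70 * 1000) = 0.389259 m3
Total solid + water volume = 0.949508 m3
Air = (1 - 0.949508) * 100 = 5.05%

5.05


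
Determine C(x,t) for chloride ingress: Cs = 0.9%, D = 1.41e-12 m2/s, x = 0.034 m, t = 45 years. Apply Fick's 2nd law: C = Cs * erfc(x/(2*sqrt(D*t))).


t_seconds = 45 * 365.25 * 24 * 3600 = 1420092000.0 s
arg = 0.034 / (2 * sqrt(1.41e-12 * 1420092000.0))
= 0.3799
erfc(0.3799) = 0.5911
C = 0.9 * 0.5911 = 0.532%

0.532


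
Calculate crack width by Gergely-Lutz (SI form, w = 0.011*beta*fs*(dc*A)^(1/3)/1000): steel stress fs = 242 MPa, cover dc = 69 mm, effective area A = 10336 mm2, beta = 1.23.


w = 0.011 * beta * fs * (dc * A)^(1/3) / 1000
= 0.011 * 1.23 * 242 * (69 * 10336)^(1/3) / 1000
= 0.293 mm

0.293


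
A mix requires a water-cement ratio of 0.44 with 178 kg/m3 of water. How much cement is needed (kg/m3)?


Cement = water / (w/c)
= 178 / 0.44
= 404.5 kg/m3

404.5


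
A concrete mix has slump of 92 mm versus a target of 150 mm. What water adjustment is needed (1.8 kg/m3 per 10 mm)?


Difference = 150 - 92 = 58 mm
Water adjustment = 58 * 1.8 / 10 = 10.4 kg/m3

10.4


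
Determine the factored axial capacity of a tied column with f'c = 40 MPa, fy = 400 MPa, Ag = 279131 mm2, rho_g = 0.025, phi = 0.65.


Ast = rho * Ag = 0.025 * 279131 = 6978.275 mm2
phi*Pn = 0.65 * 0.80 * (0.85 * 40 * (279131 - 6978.275) + 400 * 6978.275) / 1000
= 6263.14 kN

6263.14


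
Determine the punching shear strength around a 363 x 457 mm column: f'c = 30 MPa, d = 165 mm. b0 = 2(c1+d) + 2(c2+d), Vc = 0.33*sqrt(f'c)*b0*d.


b0 = 2*(363 + 165) + 2*(457 + 165) = 2300 mm
Vc = 0.33 * sqrt(30) * 2300 * 165 / 1000
= 685.94 kN

685.94


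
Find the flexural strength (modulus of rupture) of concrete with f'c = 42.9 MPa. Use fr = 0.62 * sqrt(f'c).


fr = 0.62 * sqrt(42.9)
= 4.061 MPa

4.061


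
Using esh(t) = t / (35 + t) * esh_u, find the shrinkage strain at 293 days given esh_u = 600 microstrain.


esh(293) = 293 / (35 + 293) * 600
= 293 / 328 * 600
= 536.0 microstrain

536.0


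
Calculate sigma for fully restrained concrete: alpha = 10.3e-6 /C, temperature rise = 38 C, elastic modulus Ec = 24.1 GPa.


sigma = alpha * dT * Ec
= 10.3e-6 * 38 * 24.1 * 1000
= 9.433 MPa

9.433


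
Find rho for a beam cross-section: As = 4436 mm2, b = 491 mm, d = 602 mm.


rho = As / (b * d)
= 4436 / (491 * 602)
= 0.015

0.015


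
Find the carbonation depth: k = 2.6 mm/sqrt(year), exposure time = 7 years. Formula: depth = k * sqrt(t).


depth = k * sqrt(t)
= 2.6 * sqrt(7)
= 6.88 mm

6.88


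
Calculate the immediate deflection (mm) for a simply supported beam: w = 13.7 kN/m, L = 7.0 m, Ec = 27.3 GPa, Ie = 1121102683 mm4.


Convert: L = 7.0 m = 7000 mm, Ec = 27.3 GPa = 27300 MPa
delta = 5 * 13.7 * 7000^4 / (384 * 27300 * 1121102683)
= 13.99 mm

13.99


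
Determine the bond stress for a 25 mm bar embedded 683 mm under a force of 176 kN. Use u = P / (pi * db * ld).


u = P / (pi * db * ld)
= 176 * 1000 / (pi * 25 * 683)
= 3.281 MPa

3.281


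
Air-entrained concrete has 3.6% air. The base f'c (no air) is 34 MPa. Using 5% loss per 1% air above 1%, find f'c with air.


Strength loss = (3.6 - 1) * 5 = 13.0%
f'c = 34 * (1 - 13.0/100)
= 29.58 MPa

29.58


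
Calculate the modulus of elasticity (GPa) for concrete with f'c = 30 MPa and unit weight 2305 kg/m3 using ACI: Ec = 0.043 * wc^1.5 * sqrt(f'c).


Ec = 0.043 * 2305^1.5 * sqrt(30) / 1000
= 26.06 GPa

26.06


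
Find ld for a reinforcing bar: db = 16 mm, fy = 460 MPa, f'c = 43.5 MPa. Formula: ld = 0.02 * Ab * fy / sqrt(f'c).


Ab = pi * 16^2 / 4 = 201.062 mm2
ld = 0.02 * 201.062 * 460 / sqrt(43.5)
= 280.5 mm

280.5


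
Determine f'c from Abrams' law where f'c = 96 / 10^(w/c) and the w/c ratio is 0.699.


f'c = 96 / 10^0.699
= 96 / 5.0
= 19.2 MPa

19.2


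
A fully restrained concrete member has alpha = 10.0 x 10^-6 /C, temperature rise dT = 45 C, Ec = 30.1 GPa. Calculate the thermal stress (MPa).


sigma = alpha * dT * Ec
= 10.0e-6 * 45 * 30.1 * 1000
= 13.545 MPa

13.545


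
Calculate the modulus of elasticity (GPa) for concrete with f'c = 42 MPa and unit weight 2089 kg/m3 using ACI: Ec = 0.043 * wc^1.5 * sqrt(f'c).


Ec = 0.043 * 2089^1.5 * sqrt(42) / 1000
= 26.61 GPa

26.61


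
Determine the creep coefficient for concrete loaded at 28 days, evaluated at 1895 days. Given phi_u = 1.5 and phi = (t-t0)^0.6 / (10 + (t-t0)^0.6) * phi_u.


dt = 1895 - 28 = 1867
phi = 1867^0.6 / (10 + 1867^0.6) * 1.5
= 1.353

1.353


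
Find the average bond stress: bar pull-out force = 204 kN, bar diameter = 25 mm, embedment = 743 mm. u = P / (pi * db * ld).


u = P / (pi * db * ld)
= 204 * 1000 / (pi * 25 * 743)
= 3.496 MPa

3.496


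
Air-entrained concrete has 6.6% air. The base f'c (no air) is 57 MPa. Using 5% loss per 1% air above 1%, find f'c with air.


Strength loss = (6.6 - 1) * 5 = 28.0%
f'c = 57 * (1 - 28.0/100)
= 41.04 MPa

41.04


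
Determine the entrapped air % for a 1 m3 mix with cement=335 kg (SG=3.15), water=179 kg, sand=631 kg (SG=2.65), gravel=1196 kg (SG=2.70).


Vol cement = 335 / (3.15 * 1000) = 0.106349 m3
Vol water = 179 / 1000 = 0.179 m3
Vol sand = 631 / (2.65 * 1000) = 0.238113 m3
Vol gravel = 1196 / (2.70 * 1000) = 0.442963 m3
Total solid + water volume = 0.966425 m3
Air = (1 - 0.966425) * 100 = 3.36%

3.36


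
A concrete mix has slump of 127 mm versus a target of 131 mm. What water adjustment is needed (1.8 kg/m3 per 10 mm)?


Difference = 131 - 127 = 4 mm
Water adjustment = 4 * 1.8 / 10 = 0.7 kg/m3

0.7


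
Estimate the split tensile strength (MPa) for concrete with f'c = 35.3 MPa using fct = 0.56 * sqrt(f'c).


fct = 0.56 * sqrt(35.3)
= 0.56 * 5.941
= 3.327 MPa

3.327


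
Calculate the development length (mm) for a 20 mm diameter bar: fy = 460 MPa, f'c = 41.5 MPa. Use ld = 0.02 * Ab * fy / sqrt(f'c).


Ab = pi * 20^2 / 4 = 314.159 mm2
ld = 0.02 * 314.159 * 460 / sqrt(41.5)
= 448.7 mm

448.7


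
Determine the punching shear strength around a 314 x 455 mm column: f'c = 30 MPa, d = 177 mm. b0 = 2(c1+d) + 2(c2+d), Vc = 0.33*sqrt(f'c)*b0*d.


b0 = 2*(314 + 177) + 2*(455 + 177) = 2246 mm
Vc = 0.33 * sqrt(30) * 2246 * 177 / 1000
= 718.55 kN

718.55


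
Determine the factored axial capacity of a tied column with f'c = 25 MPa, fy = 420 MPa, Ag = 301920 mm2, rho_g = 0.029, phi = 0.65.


Ast = rho * Ag = 0.029 * 301920 = 8755.68 mm2
phi*Pn = 0.65 * 0.80 * (0.85 * 25 * (301920 - 8755.68) + 420 * 8755.68) / 1000
= 5151.71 kN

5151.71


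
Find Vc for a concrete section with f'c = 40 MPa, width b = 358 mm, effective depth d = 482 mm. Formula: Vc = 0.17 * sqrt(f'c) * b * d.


Vc = 0.17 * sqrt(40) * 358 * 482 / 1000
= 185.53 kN

185.53


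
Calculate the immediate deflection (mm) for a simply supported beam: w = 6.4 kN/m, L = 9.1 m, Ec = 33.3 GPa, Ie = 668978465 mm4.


Convert: L = 9.1 m = 9100 mm, Ec = 33.3 GPa = 33300 MPa
delta = 5 * 6.4 * 9100^4 / (384 * 33300 * 668978465)
= 25.65 mm

25.65


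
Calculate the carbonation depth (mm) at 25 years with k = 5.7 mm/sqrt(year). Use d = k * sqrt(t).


depth = k * sqrt(t)
= 5.7 * sqrt(25)
= 28.5 mm

28.5


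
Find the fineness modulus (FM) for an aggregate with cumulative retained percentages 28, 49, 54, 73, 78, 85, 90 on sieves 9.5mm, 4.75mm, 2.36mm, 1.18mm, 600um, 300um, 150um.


FM = sum(cumulative % retained) / 100
= 457 / 100
= 4.57

4.57


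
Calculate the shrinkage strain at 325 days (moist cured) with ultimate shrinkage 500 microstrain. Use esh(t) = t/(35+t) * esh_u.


esh(325) = 325 / (35 + 325) * 500
= 325 / 360 * 500
= 451.4 microstrain

451.4


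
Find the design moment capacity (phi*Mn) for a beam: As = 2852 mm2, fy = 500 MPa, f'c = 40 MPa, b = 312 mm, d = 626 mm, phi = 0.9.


a = As * fy / (0.85 * f'c * b)
= 2852 * 500 / (0.85 * 40 * 312)
= 134.4268 mm
Mn = As * fy * (d - a/2) / 10^6
= 796.8297 kN-m
phi*Mn = 0.9 * 796.8297 = 717.15 kN-m

717.15


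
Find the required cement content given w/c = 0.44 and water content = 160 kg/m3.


Cement = water / (w/c)
= 160 / 0.44
= 363.6 kg/m3

363.6


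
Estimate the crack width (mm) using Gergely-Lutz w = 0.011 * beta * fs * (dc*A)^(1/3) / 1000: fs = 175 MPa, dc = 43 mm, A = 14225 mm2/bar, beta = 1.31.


w = 0.011 * beta * fs * (dc * A)^(1/3) / 1000
= 0.011 * 1.31 * 175 * (43 * 14225)^(1/3) / 1000
= 0.214 mm

0.214


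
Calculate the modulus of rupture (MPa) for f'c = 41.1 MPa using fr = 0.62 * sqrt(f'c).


fr = 0.62 * sqrt(41.1)
= 3.975 MPa

3.975


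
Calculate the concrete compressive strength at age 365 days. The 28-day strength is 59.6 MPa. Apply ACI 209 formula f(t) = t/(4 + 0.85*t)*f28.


f(365) = 365 / (4 + 0.85 * 365) * 59.6
= 365 / 314.25 * 59.6
= 69.23 MPa

69.23


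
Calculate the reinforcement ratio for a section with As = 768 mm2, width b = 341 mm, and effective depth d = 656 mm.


rho = As / (b * d)
= 768 / (341 * 656)
= 0.0034

0.0034


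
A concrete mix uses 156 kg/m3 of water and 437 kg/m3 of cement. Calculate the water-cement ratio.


w/c = water / cement
w/c = 156 / 437 = 0.357

0.357


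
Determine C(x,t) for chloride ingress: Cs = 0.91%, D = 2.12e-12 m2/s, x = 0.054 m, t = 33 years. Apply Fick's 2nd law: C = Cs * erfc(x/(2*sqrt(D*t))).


t_seconds = 33 * 365.25 * 24 * 3600 = 1041400800.0 s
arg = 0.054 / (2 * sqrt(2.12e-12 * 1041400800.0))
= 0.5746
erfc(0.5746) = 0.4164
C = 0.91 * 0.4164 = 0.3789%

0.3789


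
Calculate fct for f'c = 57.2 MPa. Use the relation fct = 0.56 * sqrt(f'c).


fct = 0.56 * sqrt(57.2)
= 0.56 * 7.563
= 4.235 MPa

4.235


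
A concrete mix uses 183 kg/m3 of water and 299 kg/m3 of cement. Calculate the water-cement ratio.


w/c = water / cement
w/c = 183 / 299 = 0.612

0.612


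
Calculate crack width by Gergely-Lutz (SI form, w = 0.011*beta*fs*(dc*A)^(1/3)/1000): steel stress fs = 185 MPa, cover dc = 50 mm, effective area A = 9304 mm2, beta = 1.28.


w = 0.011 * beta * fs * (dc * A)^(1/3) / 1000
= 0.011 * 1.28 * 185 * (50 * 9304)^(1/3) / 1000
= 0.202 mm

0.202


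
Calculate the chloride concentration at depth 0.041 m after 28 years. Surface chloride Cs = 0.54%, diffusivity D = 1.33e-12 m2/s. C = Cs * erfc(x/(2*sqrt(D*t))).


t_seconds = 28 * 365.25 * 24 * 3600 = 883612800.0 s
arg = 0.041 / (2 * sqrt(1.33e-12 * 883612800.0))
= 0.598
erfc(0.598) = 0.3977
C = 0.54 * 0.3977 = 0.2148%

0.2148


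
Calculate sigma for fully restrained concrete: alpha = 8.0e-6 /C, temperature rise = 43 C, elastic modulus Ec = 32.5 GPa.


sigma = alpha * dT * Ec
= 8.0e-6 * 43 * 32.5 * 1000
= 11.18 MPa

11.18


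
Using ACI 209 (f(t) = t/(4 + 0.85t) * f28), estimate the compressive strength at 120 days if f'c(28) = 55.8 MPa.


f(120) = 120 / (4 + 0.85 * 120) * 55.8
= 120 / 106.0 * 55.8
= 63.17 MPa

63.17


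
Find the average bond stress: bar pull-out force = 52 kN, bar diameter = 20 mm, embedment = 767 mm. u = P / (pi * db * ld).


u = P / (pi * db * ld)
= 52 * 1000 / (pi * 20 * 767)
= 1.079 MPa

1.079


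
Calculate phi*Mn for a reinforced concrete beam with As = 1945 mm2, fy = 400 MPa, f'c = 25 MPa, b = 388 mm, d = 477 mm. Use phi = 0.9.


a = As * fy / (0.85 * f'c * b)
= 1945 * 400 / (0.85 * 25 * 388)
= 94.3602 mm
Mn = As * fy * (d - a/2) / 10^6
= 334.3999 kN-m
phi*Mn = 0.9 * 334.3999 = 300.96 kN-m

300.96


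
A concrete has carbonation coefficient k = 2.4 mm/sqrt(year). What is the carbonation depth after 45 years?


depth = k * sqrt(t)
= 2.4 * sqrt(45)
= 16.1 mm

16.1


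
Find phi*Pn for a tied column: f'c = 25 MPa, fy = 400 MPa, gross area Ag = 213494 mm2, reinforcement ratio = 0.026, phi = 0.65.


Ast = rho * Ag = 0.026 * 213494 = 5550.844 mm2
phi*Pn = 0.65 * 0.80 * (0.85 * 25 * (213494 - 5550.844) + 400 * 5550.844) / 1000
= 3452.35 kN

3452.35


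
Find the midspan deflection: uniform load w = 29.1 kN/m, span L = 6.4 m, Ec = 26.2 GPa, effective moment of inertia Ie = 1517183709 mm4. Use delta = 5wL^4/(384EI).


Convert: L = 6.4 m = 6400 mm, Ec = 26.2 GPa = 26200 MPa
delta = 5 * 29.1 * 6400^4 / (384 * 26200 * 1517183709)
= 15.99 mm

15.99


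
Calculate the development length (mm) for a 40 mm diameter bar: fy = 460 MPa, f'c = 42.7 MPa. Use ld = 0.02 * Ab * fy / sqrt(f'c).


Ab = pi * 40^2 / 4 = 1256.637 mm2
ld = 0.02 * 1256.637 * 460 / sqrt(42.7)
= 1769.2 mm

1769.2


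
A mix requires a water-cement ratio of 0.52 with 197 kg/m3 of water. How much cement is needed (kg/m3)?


Cement = water / (w/c)
= 197 / 0.52
= 378.8 kg/m3

378.8


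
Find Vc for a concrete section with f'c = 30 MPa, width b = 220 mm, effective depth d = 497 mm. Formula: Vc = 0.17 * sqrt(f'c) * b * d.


Vc = 0.17 * sqrt(30) * 220 * 497 / 1000
= 101.81 kN

101.81


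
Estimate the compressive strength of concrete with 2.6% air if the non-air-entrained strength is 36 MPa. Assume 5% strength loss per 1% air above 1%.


Strength loss = (2.6 - 1) * 5 = 8.0%
f'c = 36 * (1 - 8.0/100)
= 33.12 MPa

33.12


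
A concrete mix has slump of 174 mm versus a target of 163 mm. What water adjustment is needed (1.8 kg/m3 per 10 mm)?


Difference = 163 - 174 = -11 mm
Water adjustment = -11 * 1.8 / 10 = -2.0 kg/m3

-2.0


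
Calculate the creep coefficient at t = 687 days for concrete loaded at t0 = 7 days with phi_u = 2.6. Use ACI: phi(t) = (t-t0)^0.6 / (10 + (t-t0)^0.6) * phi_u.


dt = 687 - 7 = 680
phi = 680^0.6 / (10 + 680^0.6) * 2.6
= 2.167

2.167


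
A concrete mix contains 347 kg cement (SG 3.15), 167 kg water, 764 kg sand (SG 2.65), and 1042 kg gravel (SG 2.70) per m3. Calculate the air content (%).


Vol cement = 347 / (3.15 * 1000) = 0.110159 m3
Vol water = 167 / 1000 = 0.167 m3
Vol sand = 764 / (2.65 * 1000) = 0.288302 m3
Vol gravel = 1042 / (2.70 * 1000) = 0.385926 m3
Total solid + water volume = 0.951387 m3
Air = (1 - 0.951387) * 100 = 4.86%

4.86


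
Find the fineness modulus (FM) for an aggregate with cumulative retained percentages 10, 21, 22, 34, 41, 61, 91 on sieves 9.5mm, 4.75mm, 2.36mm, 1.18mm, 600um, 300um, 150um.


FM = sum(cumulative % retained) / 100
= 280 / 100
= 2.8

2.8


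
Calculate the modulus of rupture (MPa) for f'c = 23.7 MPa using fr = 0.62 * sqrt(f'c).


fr = 0.62 * sqrt(23.7)
= 3.018 MPa

3.018


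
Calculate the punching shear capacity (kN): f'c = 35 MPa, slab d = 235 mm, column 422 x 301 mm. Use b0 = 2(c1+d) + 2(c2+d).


b0 = 2*(422 + 235) + 2*(301 + 235) = 2386 mm
Vc = 0.33 * sqrt(35) * 2386 * 235 / 1000
= 1094.68 kN

1094.68


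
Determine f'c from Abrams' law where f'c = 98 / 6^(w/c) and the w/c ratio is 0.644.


f'c = 98 / 6^0.644
= 98 / 3.171
= 30.91 MPa

30.91


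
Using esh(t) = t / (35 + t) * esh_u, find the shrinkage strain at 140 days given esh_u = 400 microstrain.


esh(140) = 140 / (35 + 140) * 400
= 140 / 175 * 400
= 320.0 microstrain

320.0


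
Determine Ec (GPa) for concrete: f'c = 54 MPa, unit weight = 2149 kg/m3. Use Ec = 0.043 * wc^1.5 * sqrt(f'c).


Ec = 0.043 * 2149^1.5 * sqrt(54) / 1000
= 31.48 GPa

31.48


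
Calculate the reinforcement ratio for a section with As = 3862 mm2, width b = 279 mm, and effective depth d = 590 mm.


rho = As / (b * d)
= 3862 / (279 * 590)
= 0.0235

0.0235


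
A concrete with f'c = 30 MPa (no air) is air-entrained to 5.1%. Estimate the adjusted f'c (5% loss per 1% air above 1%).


Strength loss = (5.1 - 1) * 5 = 20.5%
f'c = 30 * (1 - 20.5/100)
= 23.85 MPa

23.85


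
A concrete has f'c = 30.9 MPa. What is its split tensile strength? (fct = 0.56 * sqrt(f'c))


fct = 0.56 * sqrt(30.9)
= 0.56 * 5.559
= 3.113 MPa

3.113


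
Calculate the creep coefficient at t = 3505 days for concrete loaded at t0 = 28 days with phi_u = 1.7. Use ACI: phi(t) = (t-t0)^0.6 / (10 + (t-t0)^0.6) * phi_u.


dt = 3505 - 28 = 3477
phi = 3477^0.6 / (10 + 3477^0.6) * 1.7
= 1.581

1.581


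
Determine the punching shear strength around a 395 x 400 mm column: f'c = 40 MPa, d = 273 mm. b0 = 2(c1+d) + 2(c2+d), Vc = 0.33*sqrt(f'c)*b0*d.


b0 = 2*(395 + 273) + 2*(400 + 273) = 2682 mm
Vc = 0.33 * sqrt(40) * 2682 * 273 / 1000
= 1528.15 kN

1528.15


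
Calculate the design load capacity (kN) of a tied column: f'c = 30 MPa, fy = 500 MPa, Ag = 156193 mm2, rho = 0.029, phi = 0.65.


Ast = rho * Ag = 0.029 * 156193 = 4529.597 mm2
phi*Pn = 0.65 * 0.80 * (0.85 * 30 * (156193 - 4529.597) + 500 * 4529.597) / 1000
= 3188.75 kN

3188.75


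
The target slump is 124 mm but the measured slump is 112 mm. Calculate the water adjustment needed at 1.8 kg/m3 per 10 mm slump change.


Difference = 124 - 112 = 12 mm
Water adjustment = 12 * 1.8 / 10 = 2.2 kg/m3

2.2


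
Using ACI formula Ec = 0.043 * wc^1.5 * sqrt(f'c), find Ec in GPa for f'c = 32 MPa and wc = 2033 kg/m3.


Ec = 0.043 * 2033^1.5 * sqrt(32) / 1000
= 22.3 GPa

22.3


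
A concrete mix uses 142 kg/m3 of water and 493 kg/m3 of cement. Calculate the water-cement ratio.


w/c = water / cement
w/c = 142 / 493 = 0.288

0.288


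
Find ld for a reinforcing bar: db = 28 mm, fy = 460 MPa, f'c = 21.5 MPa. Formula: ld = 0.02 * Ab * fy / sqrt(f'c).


Ab = pi * 28^2 / 4 = 615.752 mm2
ld = 0.02 * 615.752 * 460 / sqrt(21.5)
= 1221.7 mm

1221.7


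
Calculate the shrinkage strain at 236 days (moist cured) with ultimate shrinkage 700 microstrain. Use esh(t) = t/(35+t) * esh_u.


esh(236) = 236 / (35 + 236) * 700
= 236 / 271 * 700
= 609.6 microstrain

609.6


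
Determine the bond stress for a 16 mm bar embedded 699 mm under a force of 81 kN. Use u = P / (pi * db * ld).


u = P / (pi * db * ld)
= 81 * 1000 / (pi * 16 * 699)
= 2.305 MPa

2.305


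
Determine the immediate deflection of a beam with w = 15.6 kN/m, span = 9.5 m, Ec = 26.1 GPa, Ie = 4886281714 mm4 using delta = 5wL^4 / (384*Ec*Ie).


Convert: L = 9.5 m = 9500 mm, Ec = 26.1 GPa = 26100 MPa
delta = 5 * 15.6 * 9500^4 / (384 * 26100 * 4886281714)
= 12.97 mm

12.97


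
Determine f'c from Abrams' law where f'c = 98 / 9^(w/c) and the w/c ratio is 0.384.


f'c = 98 / 9^0.384
= 98 / 2.325
= 42.15 MPa

42.15


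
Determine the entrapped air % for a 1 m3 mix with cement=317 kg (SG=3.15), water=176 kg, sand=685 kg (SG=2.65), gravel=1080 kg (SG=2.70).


Vol cement = 317 / (3.15 * 1000) = 0.100635 m3
Vol water = 176 / 1000 = 0.176 m3
Vol sand = 685 / (2.65 * 1000) = 0.258491 m3
Vol gravel = 1080 / (2.70 * 1000) = 0.4 m3
Total solid + water volume = 0.935125 m3
Air = (1 - 0.935125) * 100 = 6.49%

6.49


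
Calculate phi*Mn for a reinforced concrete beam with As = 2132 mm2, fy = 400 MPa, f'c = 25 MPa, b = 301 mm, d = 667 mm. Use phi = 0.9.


a = As * fy / (0.85 * f'c * b)
= 2132 * 400 / (0.85 * 25 * 301)
= 133.3281 mm
Mn = As * fy * (d - a/2) / 10^6
= 511.9665 kN-m
phi*Mn = 0.9 * 511.9665 = 460.77 kN-m

460.77


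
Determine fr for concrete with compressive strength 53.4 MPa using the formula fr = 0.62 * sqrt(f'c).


fr = 0.62 * sqrt(53.4)
= 4.531 MPa

4.531


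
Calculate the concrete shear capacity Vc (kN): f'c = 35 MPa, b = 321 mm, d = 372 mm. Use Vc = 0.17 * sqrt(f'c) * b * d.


Vc = 0.17 * sqrt(35) * 321 * 372 / 1000
= 120.1 kN

120.1


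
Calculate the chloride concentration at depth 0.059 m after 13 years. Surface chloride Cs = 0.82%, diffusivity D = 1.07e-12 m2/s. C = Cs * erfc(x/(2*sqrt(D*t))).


t_seconds = 13 * 365.25 * 24 * 3600 = 410248800.0 s
arg = 0.059 / (2 * sqrt(1.07e-12 * 410248800.0))
= 1.408
erfc(1.408) = 0.0465
C = 0.82 * 0.0465 = 0.0381%

0.0381


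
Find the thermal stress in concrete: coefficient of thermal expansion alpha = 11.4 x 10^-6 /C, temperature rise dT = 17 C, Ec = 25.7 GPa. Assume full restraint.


sigma = alpha * dT * Ec
= 11.4e-6 * 17 * 25.7 * 1000
= 4.981 MPa

4.981


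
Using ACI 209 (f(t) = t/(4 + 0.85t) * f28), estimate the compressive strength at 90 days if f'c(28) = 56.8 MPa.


f(90) = 90 / (4 + 0.85 * 90) * 56.8
= 90 / 80.5 * 56.8
= 63.5 MPa

63.5


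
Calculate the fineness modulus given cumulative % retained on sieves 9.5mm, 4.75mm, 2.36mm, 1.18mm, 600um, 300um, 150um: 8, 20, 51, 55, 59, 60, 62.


FM = sum(cumulative % retained) / 100
= 315 / 100
= 3.15

3.15


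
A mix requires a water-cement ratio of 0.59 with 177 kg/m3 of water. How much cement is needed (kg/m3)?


Cement = water / (w/c)
= 177 / 0.59
= 300.0 kg/m3

300.0
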